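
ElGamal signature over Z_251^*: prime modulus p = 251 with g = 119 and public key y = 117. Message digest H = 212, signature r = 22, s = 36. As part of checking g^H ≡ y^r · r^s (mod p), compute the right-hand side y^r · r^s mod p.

21

117^2 = 13689 ≡ 135
117^4 ≡ 135^2 = 18225 ≡ 153
117^8 ≡ 153^2 = 23409 ≡ 66
117^16 ≡ 66^2 = 4356 ≡ 89
22 = 16 + 4 + 2, so 117^22 ≡ 89·153·135 ≡ 222 (mod 251)
22^2 = 484 ≡ 233
22^4 ≡ 233^2 = 54289 ≡ 73
22^8 ≡ 73^2 = 5329 ≡ 58
22^16 ≡ 58^2 = 3364 ≡ 101
22^32 ≡ 101^2 = 10201 ≡ 161
36 = 32 + 4, so 22^36 ≡ 161·73 ≡ 207 (mod 251)
y^r · r^s ≡ 222·207 = 45954 ≡ 21 (mod 251)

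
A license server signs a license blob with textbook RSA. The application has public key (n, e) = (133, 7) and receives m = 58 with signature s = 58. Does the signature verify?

verifies

s^7 mod 133 = 58
s^7 mod 133 = 58 matches m.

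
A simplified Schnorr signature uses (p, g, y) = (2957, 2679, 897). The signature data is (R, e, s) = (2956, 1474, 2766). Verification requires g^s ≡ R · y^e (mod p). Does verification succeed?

passes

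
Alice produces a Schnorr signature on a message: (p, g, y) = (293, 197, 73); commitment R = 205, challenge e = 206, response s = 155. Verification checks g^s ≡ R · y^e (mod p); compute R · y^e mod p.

73^2 = 5329 ≡ 55
73^4 ≡ 55^2 = 3025 ≡ 95
73^8 ≡ 95^2 = 9025 ≡ 235
73^16 ≡ 235^2 = 55225 ≡ 141
73^32 ≡ 141^2 = 19881 ≡ 250
73^64 ≡ 250^2 = 62500 ≡ 91
73^128 ≡ 91^2 = 8281 ≡ 77
206 = 128 + 64 + 8 + 4 + 2, so 73^206 ≡ 77·91·235·95·55 ≡ 149 (mod 293)
R · y^e ≡ 205·149 = 30545 ≡ 73 (mod 293)

73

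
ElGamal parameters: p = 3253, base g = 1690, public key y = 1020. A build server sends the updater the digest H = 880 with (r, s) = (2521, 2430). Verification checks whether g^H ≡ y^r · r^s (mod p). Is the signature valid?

Left side g^H mod p:
1690^2 = 2856100 ≡ 3219
1690^4 ≡ 3219^2 = 10361961 ≡ 1156
1690^8 ≡ 1156^2 = 1336336 ≡ 2606
1690^16 ≡ 2606^2 = 6791236 ≡ 2225
1690^32 ≡ 2225^2 = 4950625 ≡ 2812
1690^64 ≡ 2812^2 = 7907344 ≡ 2554
1690^128 ≡ 2554^2 = 6522916 ≡ 651
1690^256 ≡ 651^2 = 423801 ≡ 911
1690^512 ≡ 911^2 = 829921 ≡ 406
880 = 512 + 256 + 64 + 32 + 16, so 1690^880 ≡ 406·911·2554·2812·2225 ≡ 251 (mod 3253)
Right side y^r · r^s mod p:
1020^2 = 1040400 ≡ 2693
1020^4 ≡ 2693^2 = 7252249 ≡ 1312
1020^8 ≡ 1312^2 = 1721344 ≡ 507
1020^16 ≡ 507^2 = 257049 ≡ 62
1020^32 ≡ 62^2 = 3844 ≡ 591
1020^64 ≡ 591^2 = 349281 ≡ 1210
1020^128 ≡ 1210^2 = 1464100 ≡ 250
1020^256 ≡ 250^2 = 62500 ≡ 693
1020^512 ≡ 693^2 = 480249 ≡ 2058
1020^1024 ≡ 2058^2 = 4235364 ≡ 3211
1020^2048 ≡ 3211^2 = 10310521 ≡ 1764
2521 = 2048 + 256 + 128 + 64 + 16 + 8 + 1, so 1020^2521 ≡ 1764·693·250·1210·62·507·1020 ≡ 1295 (mod 3253)
2521^2 = 6355441 ≡ 2332
2521^4 ≡ 2332^2 = 5438224 ≡ 2461
2521^8 ≡ 2461^2 = 6056521 ≡ 2688
2521^16 ≡ 2688^2 = 7225344 ≡ 431
2521^32 ≡ 431^2 = 185761 ≡ 340
2521^64 ≡ 340^2 = 115600 ≡ 1745
2521^128 ≡ 1745^2 = 3045025 ≡ 217
2521^256 ≡ 217^2 = 47089 ≡ 1547
2521^512 ≡ 1547^2 = 2393209 ≡ 2254
2521^1024 ≡ 2254^2 = 5080516 ≡ 2583
2521^2048 ≡ 2583^2 = 6671889 ≡ 3239
2430 = 2048 + 256 + 64 + 32 + 16 + 8 + 4 + 2, so 2521^2430 ≡ 3239·1547·1745·340·431·2688·2461·2332 ≡ 1804 (mod 3253)
1295·1804 = 2336180 ≡ 526 (mod 3253)
251 ≠ 526, so verification fails.

invalid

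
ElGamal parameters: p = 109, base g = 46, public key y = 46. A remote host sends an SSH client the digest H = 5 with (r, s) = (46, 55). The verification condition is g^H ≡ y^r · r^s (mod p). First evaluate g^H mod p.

64

Squares mod 109: 46^1≡46, 46^2≡45, 46^4≡63
5 = 4 + 1, so 46^5 ≡ 63·46 ≡ 64 (mod 109)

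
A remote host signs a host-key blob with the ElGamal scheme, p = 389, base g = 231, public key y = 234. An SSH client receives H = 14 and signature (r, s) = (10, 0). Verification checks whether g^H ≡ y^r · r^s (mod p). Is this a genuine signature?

Left side g^H mod p:
231^2 = 53361 ≡ 68
231^4 ≡ 68^2 = 4624 ≡ 345
231^8 ≡ 345^2 = 119025 ≡ 380
14 = 8 + 4 + 2, so 231^14 ≡ 380·345·68 ≡ 87 (mod 389)
Right side y^r · r^s mod p:
234^2 = 54756 ≡ 296
234^4 ≡ 296^2 = 87616 ≡ 91
234^8 ≡ 91^2 = 8281 ≡ 112
10 = 8 + 2, so 234^10 ≡ 112·296 ≡ 87 (mod 389)
10^0 mod 389 = 1
87·1 = 87 ≡ 87 (mod 389)
87 ≡ 87 (mod 389), so the signature is genuine.

genuine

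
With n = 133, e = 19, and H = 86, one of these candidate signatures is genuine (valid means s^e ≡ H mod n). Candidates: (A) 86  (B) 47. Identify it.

Candidate A: Squares mod 133: 86^1≡86, 86^2≡81, 86^4≡44, 86^8≡74, 86^16≡23; 19 = 16 + 2 + 1, so 86^19 ≡ 23·81·86 ≡ 86 (mod 133)
  → matches H = 86
Candidate B: Squares mod 133: 47^1≡47, 47^2≡81, 47^4≡44, 47^8≡74, 47^16≡23; 19 = 16 + 2 + 1, so 47^19 ≡ 23·81·47 ≡ 47 (mod 133)

A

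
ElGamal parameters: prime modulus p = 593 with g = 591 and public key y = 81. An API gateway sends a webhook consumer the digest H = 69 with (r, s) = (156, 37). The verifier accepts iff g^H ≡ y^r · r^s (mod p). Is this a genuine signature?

forged

Left side g^H mod p:
591^69 mod 593 = 278
Right side y^r · r^s mod p:
81^156 mod 593 = 148
156^37 mod 593 = 516
148·516 = 76368 ≡ 464 (mod 593)
278 ≠ 464, so verification fails.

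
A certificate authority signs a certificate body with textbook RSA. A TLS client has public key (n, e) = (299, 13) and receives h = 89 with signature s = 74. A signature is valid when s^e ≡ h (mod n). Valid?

no

Squares mod 299: s^1≡74, s^2≡94, s^4≡165, s^8≡16
13 = 8 + 4 + 1, so s^13 ≡ 16·165·74 ≡ 113 (mod 299)
113 ≠ 89, so verification fails.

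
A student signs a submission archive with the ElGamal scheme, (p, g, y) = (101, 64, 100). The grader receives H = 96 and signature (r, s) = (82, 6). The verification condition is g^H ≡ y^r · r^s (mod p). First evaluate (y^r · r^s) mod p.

100^2 = 10000 ≡ 1
100^4 ≡ 1^2 = 1
100^8 ≡ 1^2 = 1
100^16 ≡ 1^2 = 1
100^32 ≡ 1^2 = 1
100^64 ≡ 1^2 = 1
82 = 64 + 16 + 2, so 100^82 ≡ 1·1·1 ≡ 1 (mod 101)
82^2 = 6724 ≡ 58
82^4 ≡ 58^2 = 3364 ≡ 31
6 = 4 + 2, so 82^6 ≡ 31·58 ≡ 81 (mod 101)
y^r · r^s ≡ 1·81 = 81 ≡ 81 (mod 101)

81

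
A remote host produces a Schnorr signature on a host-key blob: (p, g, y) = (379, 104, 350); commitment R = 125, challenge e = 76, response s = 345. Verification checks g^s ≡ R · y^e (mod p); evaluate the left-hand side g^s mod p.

Squares mod 379: 104^1≡104, 104^2≡204, 104^4≡305, 104^8≡170, 104^16≡96, 104^32≡120, 104^64≡377, 104^128≡4, 104^256≡16
345 = 256 + 64 + 16 + 8 + 1, so 104^345 ≡ 16·377·96·170·104 ≡ 14 (mod 379)

14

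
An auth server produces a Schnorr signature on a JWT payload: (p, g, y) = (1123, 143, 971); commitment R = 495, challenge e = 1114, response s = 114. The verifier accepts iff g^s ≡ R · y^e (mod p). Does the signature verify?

g^s mod p:
Squares mod 1123: 143^1≡143, 143^2≡235, 143^4≡198, 143^8≡1022, 143^16≡94, 143^32≡975, 143^64≡567
114 = 64 + 32 + 16 + 2, so 143^114 ≡ 567·975·94·235 ≡ 216 (mod 1123)
R · y^e mod p:
Squares mod 1123: 971^1≡971, 971^2≡644, 971^4≡349, 971^8≡517, 971^16≡15, 971^32≡225, 971^64≡90, 971^128≡239, 971^256≡971, 971^512≡644, 971^1024≡349
1114 = 1024 + 64 + 16 + 8 + 2, so 971^1114 ≡ 349·90·15·517·644 ≡ 858 (mod 1123)
495·858 = 424710 ≡ 216 (mod 1123)
216 ≡ 216 (mod 1123); signature holds.

verifies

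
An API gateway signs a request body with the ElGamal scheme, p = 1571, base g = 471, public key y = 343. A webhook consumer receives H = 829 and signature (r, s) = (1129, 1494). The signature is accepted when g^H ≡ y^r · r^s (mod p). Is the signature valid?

Left side g^H mod p:
471^2 = 221841 ≡ 330
471^4 ≡ 330^2 = 108900 ≡ 501
471^8 ≡ 501^2 = 251001 ≡ 1212
471^16 ≡ 1212^2 = 1468944 ≡ 59
471^32 ≡ 59^2 = 3481 ≡ 339
471^64 ≡ 339^2 = 114921 ≡ 238
471^128 ≡ 238^2 = 56644 ≡ 88
471^256 ≡ 88^2 = 7744 ≡ 1460
471^512 ≡ 1460^2 = 2131600 ≡ 1324
829 = 512 + 256 + 32 + 16 + 8 + 4 + 1, so 471^829 ≡ 1324·1460·339·59·1212·501·471 ≡ 1451 (mod 1571)
Right side y^r · r^s mod p:
343^2 = 117649 ≡ 1395
343^4 ≡ 1395^2 = 1946025 ≡ 1127
343^8 ≡ 1127^2 = 1270129 ≡ 761
343^16 ≡ 761^2 = 579121 ≡ 993
343^32 ≡ 993^2 = 986049 ≡ 1032
343^64 ≡ 1032^2 = 1065024 ≡ 1457
343^128 ≡ 1457^2 = 2122849 ≡ 428
343^256 ≡ 428^2 = 183184 ≡ 948
343^512 ≡ 948^2 = 898704 ≡ 92
343^1024 ≡ 92^2 = 8464 ≡ 609
1129 = 1024 + 64 + 32 + 8 + 1, so 343^1129 ≡ 609·1457·1032·761·343 ≡ 910 (mod 1571)
1129^2 = 1274641 ≡ 560
1129^4 ≡ 560^2 = 313600 ≡ 971
1129^8 ≡ 971^2 = 942841 ≡ 241
1129^16 ≡ 241^2 = 58081 ≡ 1525
1129^32 ≡ 1525^2 = 2325625 ≡ 545
1129^64 ≡ 545^2 = 297025 ≡ 106
1129^128 ≡ 106^2 = 11236 ≡ 239
1129^256 ≡ 239^2 = 57121 ≡ 565
1129^512 ≡ 565^2 = 319225 ≡ 312
1129^1024 ≡ 312^2 = 97344 ≡ 1513
1494 = 1024 + 256 + 128 + 64 + 16 + 4 + 2, so 1129^1494 ≡ 1513·565·239·106·1525·971·560 ≡ 794 (mod 1571)
910·794 = 722540 ≡ 1451 (mod 1571)
1451 ≡ 1451 (mod 1571), so the signature is genuine.

valid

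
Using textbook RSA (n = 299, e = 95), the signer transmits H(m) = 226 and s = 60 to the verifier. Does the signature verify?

Squares mod 299: s^1≡60, s^2≡12, s^4≡144, s^8≡105, s^16≡261, s^32≡248, s^64≡209
95 = 64 + 16 + 8 + 4 + 2 + 1, so s^95 ≡ 209·261·105·144·12·60 ≡ 226 (mod 299)
s^95 mod 299 = 226 matches H(m).

verifies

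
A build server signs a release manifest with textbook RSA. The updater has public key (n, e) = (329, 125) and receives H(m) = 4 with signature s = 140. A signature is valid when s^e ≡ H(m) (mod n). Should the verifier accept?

s^2 ≡ 140^2 = 19600 ≡ 189
s^4 ≡ 189^2 = 35721 ≡ 189
s^8 ≡ 189^2 = 35721 ≡ 189
s^16 ≡ 189^2 = 35721 ≡ 189
s^32 ≡ 189^2 = 35721 ≡ 189
s^64 ≡ 189^2 = 35721 ≡ 189
125 = 64 + 32 + 16 + 8 + 4 + 1, so s^125 ≡ 189·189·189·189·189·140 ≡ 140 (mod 329)
140 ≠ 4, so verification fails.

reject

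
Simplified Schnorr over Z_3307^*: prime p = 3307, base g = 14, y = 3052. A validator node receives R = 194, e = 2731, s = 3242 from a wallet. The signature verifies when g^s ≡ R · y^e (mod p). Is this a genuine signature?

g^s mod p:
Squares mod 3307: 14^1≡14, 14^2≡196, 14^4≡2039, 14^8≡622, 14^16≡3272, 14^32≡1225, 14^64≡2554, 14^128≡1512, 14^256≡1007, 14^512≡2107, 14^1024≡1455, 14^2048≡545
3242 = 2048 + 1024 + 128 + 32 + 8 + 2, so 14^3242 ≡ 545·1455·1512·1225·622·196 ≡ 426 (mod 3307)
R · y^e mod p:
Squares mod 3307: 3052^1≡3052, 3052^2≡2192, 3052^4≡3100, 3052^8≡3165, 3052^16≡322, 3052^32≡1167, 3052^64≡2712, 3052^128≡176, 3052^256≡1213, 3052^512≡3061, 3052^1024≡990, 3052^2048≡1228
2731 = 2048 + 512 + 128 + 32 + 8 + 2 + 1, so 3052^2731 ≡ 1228·3061·176·1167·3165·2192·3052 ≡ 1400 (mod 3307)
194·1400 = 271600 ≡ 426 (mod 3307)
426 ≡ 426 (mod 3307); signature holds.

genuine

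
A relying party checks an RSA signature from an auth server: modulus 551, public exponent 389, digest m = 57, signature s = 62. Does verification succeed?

fails

s^2 ≡ 62^2 = 3844 ≡ 538
s^4 ≡ 538^2 = 289444 ≡ 169
s^8 ≡ 169^2 = 28561 ≡ 460
s^16 ≡ 460^2 = 211600 ≡ 16
s^32 ≡ 16^2 = 256
s^64 ≡ 256^2 = 65536 ≡ 518
s^128 ≡ 518^2 = 268324 ≡ 538
s^256 ≡ 538^2 = 289444 ≡ 169
389 = 256 + 128 + 4 + 1, so s^389 ≡ 169·538·169·62 ≡ 63 (mod 551)
s^389 mod 551 = 63, but m = 57.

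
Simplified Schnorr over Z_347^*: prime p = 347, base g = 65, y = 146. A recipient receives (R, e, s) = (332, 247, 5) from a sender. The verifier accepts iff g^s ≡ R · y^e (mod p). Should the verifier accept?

g^s mod p:
65^2 = 4225 ≡ 61
65^4 ≡ 61^2 = 3721 ≡ 251
5 = 4 + 1, so 65^5 ≡ 251·65 ≡ 6 (mod 347)
R · y^e mod p:
146^2 = 21316 ≡ 149
146^4 ≡ 149^2 = 22201 ≡ 340
146^8 ≡ 340^2 = 115600 ≡ 49
146^16 ≡ 49^2 = 2401 ≡ 319
146^32 ≡ 319^2 = 101761 ≡ 90
146^64 ≡ 90^2 = 8100 ≡ 119
146^128 ≡ 119^2 = 14161 ≡ 281
247 = 128 + 64 + 32 + 16 + 4 + 2 + 1, so 146^247 ≡ 281·119·90·319·340·149·146 ≡ 69 (mod 347)
332·69 = 22908 ≡ 6 (mod 347)
6 ≡ 6 (mod 347); signature holds.

accept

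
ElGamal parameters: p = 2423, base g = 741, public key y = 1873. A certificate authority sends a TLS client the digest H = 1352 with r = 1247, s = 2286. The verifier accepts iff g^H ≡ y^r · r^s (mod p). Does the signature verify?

verifies

Left side g^H mod p:
741^2 = 549081 ≡ 1483
741^4 ≡ 1483^2 = 2199289 ≡ 1628
741^8 ≡ 1628^2 = 2650384 ≡ 2045
741^16 ≡ 2045^2 = 4182025 ≡ 2350
741^32 ≡ 2350^2 = 5522500 ≡ 483
741^64 ≡ 483^2 = 233289 ≡ 681
741^128 ≡ 681^2 = 463761 ≡ 968
741^256 ≡ 968^2 = 937024 ≡ 1746
741^512 ≡ 1746^2 = 3048516 ≡ 382
741^1024 ≡ 382^2 = 145924 ≡ 544
1352 = 1024 + 256 + 64 + 8, so 741^1352 ≡ 544·1746·681·2045 ≡ 206 (mod 2423)
Right side y^r · r^s mod p:
1873^2 = 3508129 ≡ 2048
1873^4 ≡ 2048^2 = 4194304 ≡ 91
1873^8 ≡ 91^2 = 8281 ≡ 1012
1873^16 ≡ 1012^2 = 1024144 ≡ 1638
1873^32 ≡ 1638^2 = 2683044 ≡ 783
1873^64 ≡ 783^2 = 613089 ≡ 70
1873^128 ≡ 70^2 = 4900 ≡ 54
1873^256 ≡ 54^2 = 2916 ≡ 493
1873^512 ≡ 493^2 = 243049 ≡ 749
1873^1024 ≡ 749^2 = 561001 ≡ 1288
1247 = 1024 + 128 + 64 + 16 + 8 + 4 + 2 + 1, so 1873^1247 ≡ 1288·54·70·1638·1012·91·2048·1873 ≡ 986 (mod 2423)
1247^2 = 1555009 ≡ 1866
1247^4 ≡ 1866^2 = 3481956 ≡ 105
1247^8 ≡ 105^2 = 11025 ≡ 1333
1247^16 ≡ 1333^2 = 1776889 ≡ 830
1247^32 ≡ 830^2 = 688900 ≡ 768
1247^64 ≡ 768^2 = 589824 ≡ 1035
1247^128 ≡ 1035^2 = 1071225 ≡ 259
1247^256 ≡ 259^2 = 67081 ≡ 1660
1247^512 ≡ 1660^2 = 2755600 ≡ 649
1247^1024 ≡ 649^2 = 421201 ≡ 2022
1247^2048 ≡ 2022^2 = 4088484 ≡ 883
2286 = 2048 + 128 + 64 + 32 + 8 + 4 + 2, so 1247^2286 ≡ 883·259·1035·768·1333·105·1866 ≡ 993 (mod 2423)
986·993 = 979098 ≡ 206 (mod 2423)
206 ≡ 206 (mod 2423), so the signature is genuine.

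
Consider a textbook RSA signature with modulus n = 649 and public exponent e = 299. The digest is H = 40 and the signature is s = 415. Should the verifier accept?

s^299 mod 649 = 40
s^299 mod 649 = 40 matches H.

accept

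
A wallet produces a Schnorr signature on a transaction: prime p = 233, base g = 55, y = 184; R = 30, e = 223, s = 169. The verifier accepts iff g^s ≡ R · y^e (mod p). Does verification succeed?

fails

g^s mod p:
55^169 mod 233 = 121
R · y^e mod p:
184^223 mod 233 = 126
30·126 = 3780 ≡ 52 (mod 233)
121 ≠ 52; the check fails.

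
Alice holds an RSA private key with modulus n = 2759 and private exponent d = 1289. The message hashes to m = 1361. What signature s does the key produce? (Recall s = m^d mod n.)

Squares mod 2759: m^1≡1361, m^2≡1032, m^4≡50, m^8≡2500, m^16≡865, m^32≡536, m^64≡360, m^128≡2686, m^256≡2570, m^512≡2613, m^1024≡2003
1289 = 1024 + 256 + 8 + 1, so m^1289 ≡ 2003·2570·2500·1361 ≡ 2149 (mod 2759)

2149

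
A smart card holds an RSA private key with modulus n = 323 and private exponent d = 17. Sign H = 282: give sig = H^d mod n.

Squares mod 323: H^1≡282, H^2≡66, H^4≡157, H^8≡101, H^16≡188
17 = 16 + 1, so H^17 ≡ 188·282 ≡ 44 (mod 323)

44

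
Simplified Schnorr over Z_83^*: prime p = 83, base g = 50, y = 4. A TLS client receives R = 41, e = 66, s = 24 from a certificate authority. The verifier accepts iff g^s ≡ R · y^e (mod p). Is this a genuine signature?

genuine

g^s mod p:
50^2 = 2500 ≡ 10
50^4 ≡ 10^2 = 100 ≡ 17
50^8 ≡ 17^2 = 289 ≡ 40
50^16 ≡ 40^2 = 1600 ≡ 23
24 = 16 + 8, so 50^24 ≡ 23·40 ≡ 7 (mod 83)
R · y^e mod p:
4^2 = 16
4^4 ≡ 16^2 = 256 ≡ 7
4^8 ≡ 7^2 = 49
4^16 ≡ 49^2 = 2401 ≡ 77
4^32 ≡ 77^2 = 5929 ≡ 36
4^64 ≡ 36^2 = 1296 ≡ 51
66 = 64 + 2, so 4^66 ≡ 51·16 ≡ 69 (mod 83)
41·69 = 2829 ≡ 7 (mod 83)
7 ≡ 7 (mod 83); signature holds.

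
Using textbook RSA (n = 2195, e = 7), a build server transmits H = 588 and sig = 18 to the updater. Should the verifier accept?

sig^2 ≡ 18^2 = 324
sig^4 ≡ 324^2 = 104976 ≡ 1811
7 = 4 + 2 + 1, so sig^7 ≡ 1811·324·18 ≡ 1607 (mod 2195)
The recovered value 1607 does not match the digest 588.

reject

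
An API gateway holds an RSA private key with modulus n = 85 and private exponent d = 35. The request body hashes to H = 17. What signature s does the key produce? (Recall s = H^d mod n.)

68

H^2 ≡ 17^2 = 289 ≡ 34
H^4 ≡ 34^2 = 1156 ≡ 51
H^8 ≡ 51^2 = 2601 ≡ 51
H^16 ≡ 51^2 = 2601 ≡ 51
H^32 ≡ 51^2 = 2601 ≡ 51
35 = 32 + 2 + 1, so H^35 ≡ 51·34·17 ≡ 68 (mod 85)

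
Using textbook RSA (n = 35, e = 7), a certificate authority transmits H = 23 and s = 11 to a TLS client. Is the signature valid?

Squares mod 35: s^1≡11, s^2≡16, s^4≡11
7 = 4 + 2 + 1, so s^7 ≡ 11·16·11 ≡ 11 (mod 35)
11 ≠ 23, so verification fails.

invalid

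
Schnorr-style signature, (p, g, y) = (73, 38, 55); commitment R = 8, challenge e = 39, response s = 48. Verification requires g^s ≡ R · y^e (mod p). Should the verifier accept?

accept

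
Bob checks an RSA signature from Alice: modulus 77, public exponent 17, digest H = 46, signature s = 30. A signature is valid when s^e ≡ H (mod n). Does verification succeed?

passes

s^2 ≡ 30^2 = 900 ≡ 53
s^4 ≡ 53^2 = 2809 ≡ 37
s^8 ≡ 37^2 = 1369 ≡ 60
s^16 ≡ 60^2 = 3600 ≡ 58
17 = 16 + 1, so s^17 ≡ 58·30 ≡ 46 (mod 77)
Since 46 equals the digest 46, verification succeeds.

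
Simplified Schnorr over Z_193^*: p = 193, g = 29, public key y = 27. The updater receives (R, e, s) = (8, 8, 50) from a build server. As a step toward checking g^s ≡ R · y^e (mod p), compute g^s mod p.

Squares mod 193: 29^1≡29, 29^2≡69, 29^4≡129, 29^8≡43, 29^16≡112, 29^32≡192
50 = 32 + 16 + 2, so 29^50 ≡ 192·112·69 ≡ 185 (mod 193)

185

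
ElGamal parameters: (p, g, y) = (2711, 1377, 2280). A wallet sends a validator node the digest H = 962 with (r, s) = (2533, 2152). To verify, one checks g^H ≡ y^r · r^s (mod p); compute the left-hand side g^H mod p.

344

Squares mod 2711: 1377^1≡1377, 1377^2≡1140, 1377^4≡1031, 1377^8≡249, 1377^16≡2359, 1377^32≡1909, 1377^64≡697, 1377^128≡540, 1377^256≡1523, 1377^512≡1624
962 = 512 + 256 + 128 + 64 + 2, so 1377^962 ≡ 1624·1523·540·697·1140 ≡ 344 (mod 2711)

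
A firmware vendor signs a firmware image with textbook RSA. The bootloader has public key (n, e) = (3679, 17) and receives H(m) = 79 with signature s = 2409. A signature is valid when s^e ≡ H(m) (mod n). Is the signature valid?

Squares mod 3679: s^1≡2409, s^2≡1498, s^4≡3493, s^8≡1485, s^16≡1504
17 = 16 + 1, so s^17 ≡ 1504·2409 ≡ 3000 (mod 3679)
The recovered value 3000 does not match the digest 79.

invalid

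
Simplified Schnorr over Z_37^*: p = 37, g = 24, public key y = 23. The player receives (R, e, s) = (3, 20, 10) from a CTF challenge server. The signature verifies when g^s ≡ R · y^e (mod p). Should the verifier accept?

g^s mod p:
Squares mod 37: 24^1≡24, 24^2≡21, 24^4≡34, 24^8≡9
10 = 8 + 2, so 24^10 ≡ 9·21 ≡ 4 (mod 37)
R · y^e mod p:
Squares mod 37: 23^1≡23, 23^2≡11, 23^4≡10, 23^8≡26, 23^16≡10
20 = 16 + 4, so 23^20 ≡ 10·10 ≡ 26 (mod 37)
3·26 = 78 ≡ 4 (mod 37)
4 ≡ 4 (mod 37); signature holds.

accept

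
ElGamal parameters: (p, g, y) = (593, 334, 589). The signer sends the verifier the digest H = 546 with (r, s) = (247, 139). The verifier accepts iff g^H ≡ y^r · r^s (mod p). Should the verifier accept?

Left side g^H mod p:
334^2 = 111556 ≡ 72
334^4 ≡ 72^2 = 5184 ≡ 440
334^8 ≡ 440^2 = 193600 ≡ 282
334^16 ≡ 282^2 = 79524 ≡ 62
334^32 ≡ 62^2 = 3844 ≡ 286
334^64 ≡ 286^2 = 81796 ≡ 555
334^128 ≡ 555^2 = 308025 ≡ 258
334^256 ≡ 258^2 = 66564 ≡ 148
334^512 ≡ 148^2 = 21904 ≡ 556
546 = 512 + 32 + 2, so 334^546 ≡ 556·286·72 ≡ 101 (mod 593)
Right side y^r · r^s mod p:
589^2 = 346921 ≡ 16
589^4 ≡ 16^2 = 256
589^8 ≡ 256^2 = 65536 ≡ 306
589^16 ≡ 306^2 = 93636 ≡ 535
589^32 ≡ 535^2 = 286225 ≡ 399
589^64 ≡ 399^2 = 159201 ≡ 277
589^128 ≡ 277^2 = 76729 ≡ 232
247 = 128 + 64 + 32 + 16 + 4 + 2 + 1, so 589^247 ≡ 232·277·399·535·256·16·589 ≡ 425 (mod 593)
247^2 = 61009 ≡ 523
247^4 ≡ 523^2 = 273529 ≡ 156
247^8 ≡ 156^2 = 24336 ≡ 23
247^16 ≡ 23^2 = 529
247^32 ≡ 529^2 = 279841 ≡ 538
247^64 ≡ 538^2 = 289444 ≡ 60
247^128 ≡ 60^2 = 3600 ≡ 42
139 = 128 + 8 + 2 + 1, so 247^139 ≡ 42·23·523·247 ≡ 298 (mod 593)
425·298 = 126650 ≡ 341 (mod 593)
101 ≠ 341, so verification fails.

reject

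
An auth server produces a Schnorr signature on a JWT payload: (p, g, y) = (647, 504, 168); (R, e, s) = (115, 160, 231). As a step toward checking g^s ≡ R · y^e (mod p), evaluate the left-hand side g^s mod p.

562

Squares mod 647: 504^1≡504, 504^2≡392, 504^4≡325, 504^8≡164, 504^16≡369, 504^32≡291, 504^64≡571, 504^128≡600
231 = 128 + 64 + 32 + 4 + 2 + 1, so 504^231 ≡ 600·571·291·325·392·504 ≡ 562 (mod 647)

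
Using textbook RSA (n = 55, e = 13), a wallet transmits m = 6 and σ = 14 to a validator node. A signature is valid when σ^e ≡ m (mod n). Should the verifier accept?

σ^13 mod 55 = 49
σ^13 mod 55 = 49, but m = 6.

reject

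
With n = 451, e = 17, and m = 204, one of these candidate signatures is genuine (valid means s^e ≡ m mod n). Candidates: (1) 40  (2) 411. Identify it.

1

Candidate 1: Squares mod 451: 40^1≡40, 40^2≡247, 40^4≡124, 40^8≡42, 40^16≡411; 17 = 16 + 1, so 40^17 ≡ 411·40 ≡ 204 (mod 451)
  → matches m = 204
Candidate 2: Squares mod 451: 411^1≡411, 411^2≡247, 411^4≡124, 411^8≡42, 411^16≡411; 17 = 16 + 1, so 411^17 ≡ 411·411 ≡ 247 (mod 451)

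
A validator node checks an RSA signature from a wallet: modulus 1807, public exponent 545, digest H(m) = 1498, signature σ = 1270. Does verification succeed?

passes

Squares mod 1807: σ^1≡1270, σ^2≡1056, σ^4≡217, σ^8≡107, σ^16≡607, σ^32≡1628, σ^64≡1322, σ^128≡315, σ^256≡1647, σ^512≡302
545 = 512 + 32 + 1, so σ^545 ≡ 302·1628·1270 ≡ 1498 (mod 1807)
Since 1498 equals the digest 1498, verification succeeds.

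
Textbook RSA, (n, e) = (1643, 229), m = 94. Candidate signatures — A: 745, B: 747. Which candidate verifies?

A

Candidate A: 745^2 = 555025 ≡ 1334; 745^4 ≡ 1334^2 = 1779556 ≡ 187; 745^8 ≡ 187^2 = 34969 ≡ 466; 745^16 ≡ 466^2 = 217156 ≡ 280; 745^32 ≡ 280^2 = 78400 ≡ 1179; 745^64 ≡ 1179^2 = 1390041 ≡ 63; 745^128 ≡ 63^2 = 3969 ≡ 683; 229 = 128 + 64 + 32 + 4 + 1, so 745^229 ≡ 683·63·1179·187·745 ≡ 94 (mod 1643)
  → matches m = 94
Candidate B: 747^2 = 558009 ≡ 1032; 747^4 ≡ 1032^2 = 1065024 ≡ 360; 747^8 ≡ 360^2 = 129600 ≡ 1446; 747^16 ≡ 1446^2 = 2090916 ≡ 1020; 747^32 ≡ 1020^2 = 1040400 ≡ 381; 747^64 ≡ 381^2 = 145161 ≡ 577; 747^128 ≡ 577^2 = 332929 ≡ 1043; 229 = 128 + 64 + 32 + 4 + 1, so 747^229 ≡ 1043·577·381·360·747 ≡ 663 (mod 1643)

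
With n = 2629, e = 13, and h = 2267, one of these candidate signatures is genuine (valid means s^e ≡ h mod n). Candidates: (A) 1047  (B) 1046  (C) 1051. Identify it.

B

Candidate A: Squares mod 2629: 1047^1≡1047, 1047^2≡2545, 1047^4≡1798, 1047^8≡1763; 13 = 8 + 4 + 1, so 1047^13 ≡ 1763·1798·1047 ≡ 591 (mod 2629)
Candidate B: Squares mod 2629: 1046^1≡1046, 1046^2≡452, 1046^4≡1871, 1046^8≡1442; 13 = 8 + 4 + 1, so 1046^13 ≡ 1442·1871·1046 ≡ 2267 (mod 2629)
  → matches h = 2267
Candidate C: Squares mod 2629: 1051^1≡1051, 1051^2≡421, 1051^4≡1098, 1051^8≡1522; 13 = 8 + 4 + 1, so 1051^13 ≡ 1522·1098·1051 ≡ 7 (mod 2629)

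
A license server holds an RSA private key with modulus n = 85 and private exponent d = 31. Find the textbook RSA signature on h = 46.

h^31 mod 85 = 61

61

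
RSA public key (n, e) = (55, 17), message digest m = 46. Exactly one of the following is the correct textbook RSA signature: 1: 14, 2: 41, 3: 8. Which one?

Candidate 1: Squares mod 55: 14^1≡14, 14^2≡31, 14^4≡26, 14^8≡16, 14^16≡36; 17 = 16 + 1, so 14^17 ≡ 36·14 ≡ 9 (mod 55)
Candidate 2: Squares mod 55: 41^1≡41, 41^2≡31, 41^4≡26, 41^8≡16, 41^16≡36; 17 = 16 + 1, so 41^17 ≡ 36·41 ≡ 46 (mod 55)
  → matches m = 46
Candidate 3: Squares mod 55: 8^1≡8, 8^2≡9, 8^4≡26, 8^8≡16, 8^16≡36; 17 = 16 + 1, so 8^17 ≡ 36·8 ≡ 13 (mod 55)

2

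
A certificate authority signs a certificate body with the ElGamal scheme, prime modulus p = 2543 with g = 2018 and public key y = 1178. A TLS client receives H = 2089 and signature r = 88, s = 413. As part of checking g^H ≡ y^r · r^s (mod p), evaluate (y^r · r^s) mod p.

1178^88 mod 2543 = 1532
88^413 mod 2543 = 488
y^r · r^s ≡ 1532·488 = 747616 ≡ 2517 (mod 2543)

2517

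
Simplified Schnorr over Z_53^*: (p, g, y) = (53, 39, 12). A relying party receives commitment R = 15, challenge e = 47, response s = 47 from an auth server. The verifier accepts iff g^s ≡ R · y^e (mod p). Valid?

no

g^s mod p:
39^2 = 1521 ≡ 37
39^4 ≡ 37^2 = 1369 ≡ 44
39^8 ≡ 44^2 = 1936 ≡ 28
39^16 ≡ 28^2 = 784 ≡ 42
39^32 ≡ 42^2 = 1764 ≡ 15
47 = 32 + 8 + 4 + 2 + 1, so 39^47 ≡ 15·28·44·37·39 ≡ 8 (mod 53)
R · y^e mod p:
12^2 = 144 ≡ 38
12^4 ≡ 38^2 = 1444 ≡ 13
12^8 ≡ 13^2 = 169 ≡ 10
12^16 ≡ 10^2 = 100 ≡ 47
12^32 ≡ 47^2 = 2209 ≡ 36
47 = 32 + 8 + 4 + 2 + 1, so 12^47 ≡ 36·10·13·38·12 ≡ 35 (mod 53)
15·35 = 525 ≡ 48 (mod 53)
8 ≠ 48; the check fails.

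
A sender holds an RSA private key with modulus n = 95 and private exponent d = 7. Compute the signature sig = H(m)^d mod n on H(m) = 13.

(H(m))^2 ≡ 13^2 = 169 ≡ 74
(H(m))^4 ≡ 74^2 = 5476 ≡ 61
7 = 4 + 2 + 1, so (H(m))^7 ≡ 61·74·13 ≡ 67 (mod 95)

67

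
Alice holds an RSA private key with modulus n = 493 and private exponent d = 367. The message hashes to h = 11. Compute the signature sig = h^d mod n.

h^2 ≡ 11^2 = 121
h^4 ≡ 121^2 = 14641 ≡ 344
h^8 ≡ 344^2 = 118336 ≡ 16
h^16 ≡ 16^2 = 256
h^32 ≡ 256^2 = 65536 ≡ 460
h^64 ≡ 460^2 = 211600 ≡ 103
h^128 ≡ 103^2 = 10609 ≡ 256
h^256 ≡ 256^2 = 65536 ≡ 460
367 = 256 + 64 + 32 + 8 + 4 + 2 + 1, so h^367 ≡ 460·103·460·16·344·121·11 ≡ 490 (mod 493)

490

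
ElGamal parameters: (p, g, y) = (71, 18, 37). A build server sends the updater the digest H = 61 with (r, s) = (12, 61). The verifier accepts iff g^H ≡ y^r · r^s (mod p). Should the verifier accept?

Left side g^H mod p:
Squares mod 71: 18^1≡18, 18^2≡40, 18^4≡38, 18^8≡24, 18^16≡8, 18^32≡64
61 = 32 + 16 + 8 + 4 + 1, so 18^61 ≡ 64·8·24·38·18 ≡ 12 (mod 71)
Right side y^r · r^s mod p:
Squares mod 71: 37^1≡37, 37^2≡20, 37^4≡45, 37^8≡37
12 = 8 + 4, so 37^12 ≡ 37·45 ≡ 32 (mod 71)
Squares mod 71: 12^1≡12, 12^2≡2, 12^4≡4, 12^8≡16, 12^16≡43, 12^32≡3
61 = 32 + 16 + 8 + 4 + 1, so 12^61 ≡ 3·43·16·4·12 ≡ 27 (mod 71)
32·27 = 864 ≡ 12 (mod 71)
12 ≡ 12 (mod 71), so the signature is genuine.

accept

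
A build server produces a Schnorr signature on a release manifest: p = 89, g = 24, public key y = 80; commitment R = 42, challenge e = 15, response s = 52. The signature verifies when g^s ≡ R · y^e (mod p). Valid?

g^s mod p:
Squares mod 89: 24^1≡24, 24^2≡42, 24^4≡73, 24^8≡78, 24^16≡32, 24^32≡45
52 = 32 + 16 + 4, so 24^52 ≡ 45·32·73 ≡ 11 (mod 89)
R · y^e mod p:
Squares mod 89: 80^1≡80, 80^2≡81, 80^4≡64, 80^8≡2
15 = 8 + 4 + 2 + 1, so 80^15 ≡ 2·64·81·80 ≡ 49 (mod 89)
42·49 = 2058 ≡ 11 (mod 89)
11 ≡ 11 (mod 89); signature holds.

yes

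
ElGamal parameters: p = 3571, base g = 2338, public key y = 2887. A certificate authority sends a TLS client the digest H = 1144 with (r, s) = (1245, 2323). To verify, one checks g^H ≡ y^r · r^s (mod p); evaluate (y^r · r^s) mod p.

425

2887^1245 mod 3571 = 526
1245^2323 mod 3571 = 252
y^r · r^s ≡ 526·252 = 132552 ≡ 425 (mod 3571)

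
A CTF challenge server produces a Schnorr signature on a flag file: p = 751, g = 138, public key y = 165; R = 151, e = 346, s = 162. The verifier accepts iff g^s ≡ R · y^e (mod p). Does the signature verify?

g^s mod p:
Squares mod 751: 138^1≡138, 138^2≡269, 138^4≡265, 138^8≡382, 138^16≡230, 138^32≡330, 138^64≡5, 138^128≡25
162 = 128 + 32 + 2, so 138^162 ≡ 25·330·269 ≡ 45 (mod 751)
R · y^e mod p:
Squares mod 751: 165^1≡165, 165^2≡189, 165^4≡424, 165^8≡287, 165^16≡510, 165^32≡254, 165^64≡681, 165^128≡394, 165^256≡530
346 = 256 + 64 + 16 + 8 + 2, so 165^346 ≡ 530·681·510·287·189 ≡ 244 (mod 751)
151·244 = 36844 ≡ 45 (mod 751)
45 ≡ 45 (mod 751); signature holds.

verifies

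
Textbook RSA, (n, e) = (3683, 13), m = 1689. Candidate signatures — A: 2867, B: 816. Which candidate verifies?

Candidate A: 2867^2 = 8219689 ≡ 2916; 2867^4 ≡ 2916^2 = 8503056 ≡ 2692; 2867^8 ≡ 2692^2 = 7246864 ≡ 2403; 13 = 8 + 4 + 1, so 2867^13 ≡ 2403·2692·2867 ≡ 1689 (mod 3683)
  → matches m = 1689
Candidate B: 816^2 = 665856 ≡ 2916; 816^4 ≡ 2916^2 = 8503056 ≡ 2692; 816^8 ≡ 2692^2 = 7246864 ≡ 2403; 13 = 8 + 4 + 1, so 816^13 ≡ 2403·2692·816 ≡ 1994 (mod 3683)

A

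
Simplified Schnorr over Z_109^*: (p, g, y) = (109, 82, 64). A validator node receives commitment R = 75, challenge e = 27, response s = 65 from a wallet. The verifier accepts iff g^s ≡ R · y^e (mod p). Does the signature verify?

verifies

g^s mod p:
82^2 = 6724 ≡ 75
82^4 ≡ 75^2 = 5625 ≡ 66
82^8 ≡ 66^2 = 4356 ≡ 105
82^16 ≡ 105^2 = 11025 ≡ 16
82^32 ≡ 16^2 = 256 ≡ 38
82^64 ≡ 38^2 = 1444 ≡ 27
65 = 64 + 1, so 82^65 ≡ 27·82 ≡ 34 (mod 109)
R · y^e mod p:
64^2 = 4096 ≡ 63
64^4 ≡ 63^2 = 3969 ≡ 45
64^8 ≡ 45^2 = 2025 ≡ 63
64^16 ≡ 63^2 = 3969 ≡ 45
27 = 16 + 8 + 2 + 1, so 64^27 ≡ 45·63·63·64 ≡ 108 (mod 109)
75·108 = 8100 ≡ 34 (mod 109)
34 ≡ 34 (mod 109); signature holds.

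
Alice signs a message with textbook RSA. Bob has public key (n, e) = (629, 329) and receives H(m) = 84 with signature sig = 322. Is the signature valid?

valid

Squares mod 629: sig^1≡322, sig^2≡528, sig^4≡137, sig^8≡528, sig^16≡137, sig^32≡528, sig^64≡137, sig^128≡528, sig^256≡137
329 = 256 + 64 + 8 + 1, so sig^329 ≡ 137·137·528·322 ≡ 84 (mod 629)
sig^329 mod 629 = 84 matches H(m).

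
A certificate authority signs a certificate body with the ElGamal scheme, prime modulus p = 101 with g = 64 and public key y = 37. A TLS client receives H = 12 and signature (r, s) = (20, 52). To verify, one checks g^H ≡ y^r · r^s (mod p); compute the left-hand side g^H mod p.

24

Squares mod 101: 64^1≡64, 64^2≡56, 64^4≡5, 64^8≡25
12 = 8 + 4, so 64^12 ≡ 25·5 ≡ 24 (mod 101)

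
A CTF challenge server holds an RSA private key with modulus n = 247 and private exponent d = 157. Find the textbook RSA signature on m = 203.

m^157 mod 247 = 34

34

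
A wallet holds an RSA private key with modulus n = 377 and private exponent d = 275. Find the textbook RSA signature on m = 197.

m^2 ≡ 197^2 = 38809 ≡ 355
m^4 ≡ 355^2 = 126025 ≡ 107
m^8 ≡ 107^2 = 11449 ≡ 139
m^16 ≡ 139^2 = 19321 ≡ 94
m^32 ≡ 94^2 = 8836 ≡ 165
m^64 ≡ 165^2 = 27225 ≡ 81
m^128 ≡ 81^2 = 6561 ≡ 152
m^256 ≡ 152^2 = 23104 ≡ 107
275 = 256 + 16 + 2 + 1, so m^275 ≡ 107·94·355·197 ≡ 7 (mod 377)

7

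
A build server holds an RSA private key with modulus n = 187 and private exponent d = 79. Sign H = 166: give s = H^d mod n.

89

H^2 ≡ 166^2 = 27556 ≡ 67
H^4 ≡ 67^2 = 4489 ≡ 1
H^8 ≡ 1^2 = 1
H^16 ≡ 1^2 = 1
H^32 ≡ 1^2 = 1
H^64 ≡ 1^2 = 1
79 = 64 + 8 + 4 + 2 + 1, so H^79 ≡ 1·1·1·67·166 ≡ 89 (mod 187)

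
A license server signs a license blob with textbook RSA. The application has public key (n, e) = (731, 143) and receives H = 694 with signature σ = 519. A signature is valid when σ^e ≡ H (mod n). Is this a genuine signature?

σ^2 ≡ 519^2 = 269361 ≡ 353
σ^4 ≡ 353^2 = 124609 ≡ 339
σ^8 ≡ 339^2 = 114921 ≡ 154
σ^16 ≡ 154^2 = 23716 ≡ 324
σ^32 ≡ 324^2 = 104976 ≡ 443
σ^64 ≡ 443^2 = 196249 ≡ 341
σ^128 ≡ 341^2 = 116281 ≡ 52
143 = 128 + 8 + 4 + 2 + 1, so σ^143 ≡ 52·154·339·353·519 ≡ 155 (mod 731)
The recovered value 155 does not match the digest 694.

forged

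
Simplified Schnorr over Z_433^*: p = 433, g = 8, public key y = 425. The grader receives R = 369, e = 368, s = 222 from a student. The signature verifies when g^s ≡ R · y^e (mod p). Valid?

g^s mod p:
8^2 = 64
8^4 ≡ 64^2 = 4096 ≡ 199
8^8 ≡ 199^2 = 39601 ≡ 198
8^16 ≡ 198^2 = 39204 ≡ 234
8^32 ≡ 234^2 = 54756 ≡ 198
8^64 ≡ 198^2 = 39204 ≡ 234
8^128 ≡ 234^2 = 54756 ≡ 198
222 = 128 + 64 + 16 + 8 + 4 + 2, so 8^222 ≡ 198·234·234·198·199·64 ≡ 179 (mod 433)
R · y^e mod p:
425^2 = 180625 ≡ 64
425^4 ≡ 64^2 = 4096 ≡ 199
425^8 ≡ 199^2 = 39601 ≡ 198
425^16 ≡ 198^2 = 39204 ≡ 234
425^32 ≡ 234^2 = 54756 ≡ 198
425^64 ≡ 198^2 = 39204 ≡ 234
425^128 ≡ 234^2 = 54756 ≡ 198
425^256 ≡ 198^2 = 39204 ≡ 234
368 = 256 + 64 + 32 + 16, so 425^368 ≡ 234·234·198·234 ≡ 198 (mod 433)
369·198 = 73062 ≡ 318 (mod 433)
179 ≠ 318; the check fails.

no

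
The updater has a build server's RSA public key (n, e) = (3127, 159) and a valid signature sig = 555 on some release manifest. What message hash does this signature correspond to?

sig^2 ≡ 555^2 = 308025 ≡ 1579
sig^4 ≡ 1579^2 = 2493241 ≡ 1022
sig^8 ≡ 1022^2 = 1044484 ≡ 66
sig^16 ≡ 66^2 = 4356 ≡ 1229
sig^32 ≡ 1229^2 = 1510441 ≡ 100
sig^64 ≡ 100^2 = 10000 ≡ 619
sig^128 ≡ 619^2 = 383161 ≡ 1667
159 = 128 + 16 + 8 + 4 + 2 + 1, so sig^159 ≡ 1667·1229·66·1022·1579·555 ≡ 2216 (mod 3127)

2216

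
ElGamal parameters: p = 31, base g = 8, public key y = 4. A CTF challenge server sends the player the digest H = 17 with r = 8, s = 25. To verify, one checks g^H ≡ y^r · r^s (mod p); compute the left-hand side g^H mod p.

2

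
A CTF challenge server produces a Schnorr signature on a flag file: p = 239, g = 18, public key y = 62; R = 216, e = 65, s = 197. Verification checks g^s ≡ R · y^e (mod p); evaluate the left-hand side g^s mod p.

20

18^2 = 324 ≡ 85
18^4 ≡ 85^2 = 7225 ≡ 55
18^8 ≡ 55^2 = 3025 ≡ 157
18^16 ≡ 157^2 = 24649 ≡ 32
18^32 ≡ 32^2 = 1024 ≡ 68
18^64 ≡ 68^2 = 4624 ≡ 83
18^128 ≡ 83^2 = 6889 ≡ 197
197 = 128 + 64 + 4 + 1, so 18^197 ≡ 197·83·55·18 ≡ 20 (mod 239)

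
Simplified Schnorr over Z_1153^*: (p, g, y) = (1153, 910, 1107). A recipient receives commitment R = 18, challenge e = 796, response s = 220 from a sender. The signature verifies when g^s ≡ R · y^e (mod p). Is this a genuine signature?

genuine

g^s mod p:
910^220 mod 1153 = 300
R · y^e mod p:
1107^796 mod 1153 = 401
18·401 = 7218 ≡ 300 (mod 1153)
300 ≡ 300 (mod 1153); signature holds.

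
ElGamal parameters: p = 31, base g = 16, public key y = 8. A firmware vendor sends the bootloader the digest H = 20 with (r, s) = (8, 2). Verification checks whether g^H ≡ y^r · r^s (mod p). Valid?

yes

Left side g^H mod p:
16^2 = 256 ≡ 8
16^4 ≡ 8^2 = 64 ≡ 2
16^8 ≡ 2^2 = 4
16^16 ≡ 4^2 = 16
20 = 16 + 4, so 16^20 ≡ 16·2 ≡ 1 (mod 31)
Right side y^r · r^s mod p:
8^2 = 64 ≡ 2
8^4 ≡ 2^2 = 4
8^8 ≡ 4^2 = 16
8^2 = 64 ≡ 2
16·2 = 32 ≡ 1 (mod 31)
1 ≡ 1 (mod 31), so the signature is genuine.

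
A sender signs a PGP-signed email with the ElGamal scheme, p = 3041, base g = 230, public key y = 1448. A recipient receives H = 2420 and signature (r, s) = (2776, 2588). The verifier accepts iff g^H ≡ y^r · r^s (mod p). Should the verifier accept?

Left side g^H mod p:
230^2 = 52900 ≡ 1203
230^4 ≡ 1203^2 = 1447209 ≡ 2734
230^8 ≡ 2734^2 = 7474756 ≡ 3019
230^16 ≡ 3019^2 = 9114361 ≡ 484
230^32 ≡ 484^2 = 234256 ≡ 99
230^64 ≡ 99^2 = 9801 ≡ 678
230^128 ≡ 678^2 = 459684 ≡ 493
230^256 ≡ 493^2 = 243049 ≡ 2810
230^512 ≡ 2810^2 = 7896100 ≡ 1664
230^1024 ≡ 1664^2 = 2768896 ≡ 1586
230^2048 ≡ 1586^2 = 2515396 ≡ 489
2420 = 2048 + 256 + 64 + 32 + 16 + 4, so 230^2420 ≡ 489·2810·678·99·484·2734 ≡ 2943 (mod 3041)
Right side y^r · r^s mod p:
1448^2 = 2096704 ≡ 1455
1448^4 ≡ 1455^2 = 2117025 ≡ 489
1448^8 ≡ 489^2 = 239121 ≡ 1923
1448^16 ≡ 1923^2 = 3697929 ≡ 73
1448^32 ≡ 73^2 = 5329 ≡ 2288
1448^64 ≡ 2288^2 = 5234944 ≡ 1383
1448^128 ≡ 1383^2 = 1912689 ≡ 2941
1448^256 ≡ 2941^2 = 8649481 ≡ 877
1448^512 ≡ 877^2 = 769129 ≡ 2797
1448^1024 ≡ 2797^2 = 7823209 ≡ 1757
1448^2048 ≡ 1757^2 = 3087049 ≡ 434
2776 = 2048 + 512 + 128 + 64 + 16 + 8, so 1448^2776 ≡ 434·2797·2941·1383·73·1923 ≡ 2996 (mod 3041)
2776^2 = 7706176 ≡ 282
2776^4 ≡ 282^2 = 79524 ≡ 458
2776^8 ≡ 458^2 = 209764 ≡ 2976
2776^16 ≡ 2976^2 = 8856576 ≡ 1184
2776^32 ≡ 1184^2 = 1401856 ≡ 2996
2776^64 ≡ 2996^2 = 8976016 ≡ 2025
2776^128 ≡ 2025^2 = 4100625 ≡ 1357
2776^256 ≡ 1357^2 = 1841449 ≡ 1644
2776^512 ≡ 1644^2 = 2702736 ≡ 2328
2776^1024 ≡ 2328^2 = 5419584 ≡ 522
2776^2048 ≡ 522^2 = 272484 ≡ 1835
2588 = 2048 + 512 + 16 + 8 + 4, so 2776^2588 ≡ 1835·2328·1184·2976·458 ≡ 1937 (mod 3041)
2996·1937 = 5803252 ≡ 1024 (mod 3041)
2943 ≠ 1024, so verification fails.

reject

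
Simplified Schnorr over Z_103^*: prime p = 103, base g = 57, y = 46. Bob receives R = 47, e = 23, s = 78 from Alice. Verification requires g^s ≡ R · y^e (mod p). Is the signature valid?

g^s mod p:
Squares mod 103: 57^1≡57, 57^2≡56, 57^4≡46, 57^8≡56, 57^16≡46, 57^32≡56, 57^64≡46
78 = 64 + 8 + 4 + 2, so 57^78 ≡ 46·56·46·56 ≡ 1 (mod 103)
R · y^e mod p:
Squares mod 103: 46^1≡46, 46^2≡56, 46^4≡46, 46^8≡56, 46^16≡46
23 = 16 + 4 + 2 + 1, so 46^23 ≡ 46·46·56·46 ≡ 56 (mod 103)
47·56 = 2632 ≡ 57 (mod 103)
1 ≠ 57; the check fails.

invalid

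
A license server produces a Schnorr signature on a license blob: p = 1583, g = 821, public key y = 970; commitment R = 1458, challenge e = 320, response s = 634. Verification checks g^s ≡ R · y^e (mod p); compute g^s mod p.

909

821^634 mod 1583 = 909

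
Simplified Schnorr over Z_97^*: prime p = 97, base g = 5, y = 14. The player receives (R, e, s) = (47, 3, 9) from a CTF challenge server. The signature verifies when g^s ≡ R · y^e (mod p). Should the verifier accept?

g^s mod p:
Squares mod 97: 5^1≡5, 5^2≡25, 5^4≡43, 5^8≡6
9 = 8 + 1, so 5^9 ≡ 6·5 ≡ 30 (mod 97)
R · y^e mod p:
Squares mod 97: 14^1≡14, 14^2≡2
3 = 2 + 1, so 14^3 ≡ 2·14 ≡ 28 (mod 97)
47·28 = 1316 ≡ 55 (mod 97)
30 ≠ 55; the check fails.

reject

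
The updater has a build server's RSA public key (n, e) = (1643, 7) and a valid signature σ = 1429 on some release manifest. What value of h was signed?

Squares mod 1643: σ^1≡1429, σ^2≡1435, σ^4≡546
7 = 4 + 2 + 1, so σ^7 ≡ 546·1435·1429 ≡ 296 (mod 1643)

296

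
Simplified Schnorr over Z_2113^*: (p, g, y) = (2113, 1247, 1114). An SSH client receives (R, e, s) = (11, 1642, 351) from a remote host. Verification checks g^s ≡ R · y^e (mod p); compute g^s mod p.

1247^351 mod 2113 = 751

751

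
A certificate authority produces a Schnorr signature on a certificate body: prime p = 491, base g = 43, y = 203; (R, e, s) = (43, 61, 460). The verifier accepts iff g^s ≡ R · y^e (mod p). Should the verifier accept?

g^s mod p:
43^2 = 1849 ≡ 376
43^4 ≡ 376^2 = 141376 ≡ 459
43^8 ≡ 459^2 = 210681 ≡ 42
43^16 ≡ 42^2 = 1764 ≡ 291
43^32 ≡ 291^2 = 84681 ≡ 229
43^64 ≡ 229^2 = 52441 ≡ 395
43^128 ≡ 395^2 = 156025 ≡ 378
43^256 ≡ 378^2 = 142884 ≡ 3
460 = 256 + 128 + 64 + 8 + 4, so 43^460 ≡ 3·378·395·42·459 ≡ 126 (mod 491)
R · y^e mod p:
203^2 = 41209 ≡ 456
203^4 ≡ 456^2 = 207936 ≡ 243
203^8 ≡ 243^2 = 59049 ≡ 129
203^16 ≡ 129^2 = 16641 ≡ 438
203^32 ≡ 438^2 = 191844 ≡ 354
61 = 32 + 16 + 8 + 4 + 1, so 203^61 ≡ 354·438·129·243·203 ≡ 414 (mod 491)
43·414 = 17802 ≡ 126 (mod 491)
126 ≡ 126 (mod 491); signature holds.

accept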